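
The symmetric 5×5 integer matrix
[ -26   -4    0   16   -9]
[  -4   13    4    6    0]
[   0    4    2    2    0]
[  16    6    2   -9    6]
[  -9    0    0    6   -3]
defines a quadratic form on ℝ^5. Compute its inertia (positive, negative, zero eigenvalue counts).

step 0: pivot -26 → sign −
step 1: pivot 177/13 → sign +
step 2: pivot 146/177 → sign +
step 3: pivot -87/73 → sign −
step 4: pivot 3/58 → sign +
signature = (3, 2, 0)

Answer: (3, 2, 0)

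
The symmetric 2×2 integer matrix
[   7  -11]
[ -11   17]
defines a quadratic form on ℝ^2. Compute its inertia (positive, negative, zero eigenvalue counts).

step 0: pivot 7 → sign +
step 1: pivot -2/7 → sign −
signature = (1, 1, 0)

Answer: (1, 1, 0)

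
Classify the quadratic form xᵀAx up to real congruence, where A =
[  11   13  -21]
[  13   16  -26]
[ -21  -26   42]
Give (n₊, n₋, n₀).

Answer: (2, 1, 0)

Derivation:
step 0: pivot 11 → sign +
step 1: pivot 7/11 → sign +
step 2: pivot -2/7 → sign −
signature = (2, 1, 0)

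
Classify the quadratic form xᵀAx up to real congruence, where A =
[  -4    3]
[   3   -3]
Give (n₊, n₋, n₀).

Answer: (0, 2, 0)

Derivation:
step 0: pivot -4 → sign −
step 1: pivot -3/4 → sign −
signature = (0, 2, 0)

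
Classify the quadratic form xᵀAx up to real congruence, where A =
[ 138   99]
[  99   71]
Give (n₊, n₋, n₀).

Answer: (1, 1, 0)

Derivation:
step 0: pivot 138 → sign +
step 1: pivot -1/46 → sign −
signature = (1, 1, 0)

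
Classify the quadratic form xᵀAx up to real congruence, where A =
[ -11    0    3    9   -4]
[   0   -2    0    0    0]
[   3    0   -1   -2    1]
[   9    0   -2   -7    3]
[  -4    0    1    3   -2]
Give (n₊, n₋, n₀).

Answer: (1, 4, 0)

Derivation:
step 0: pivot -11 → sign −
step 1: pivot -2 → sign −
step 2: pivot -2/11 → sign −
step 3: pivot 3/2 → sign +
step 4: pivot -2/3 → sign −
signature = (1, 4, 0)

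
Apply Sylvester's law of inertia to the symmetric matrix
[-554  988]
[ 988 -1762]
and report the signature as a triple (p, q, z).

step 0: pivot -554 → sign −
step 1: pivot -2/277 → sign −
signature = (0, 2, 0)

Answer: (0, 2, 0)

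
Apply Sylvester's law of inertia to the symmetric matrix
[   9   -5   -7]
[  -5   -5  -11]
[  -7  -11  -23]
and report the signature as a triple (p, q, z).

step 0: pivot 9 → sign +
step 1: pivot -70/9 → sign −
step 2: pivot 2/35 → sign +
signature = (2, 1, 0)

Answer: (2, 1, 0)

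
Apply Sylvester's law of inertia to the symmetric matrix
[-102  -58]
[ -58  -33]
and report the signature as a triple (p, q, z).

step 0: pivot -102 → sign −
step 1: pivot -1/51 → sign −
signature = (0, 2, 0)

Answer: (0, 2, 0)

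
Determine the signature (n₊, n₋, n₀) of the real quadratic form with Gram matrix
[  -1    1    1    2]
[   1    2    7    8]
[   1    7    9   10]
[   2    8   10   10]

Answer: (1, 3, 0)

Derivation:
step 0: pivot -1 → sign −
step 1: pivot 3 → sign +
step 2: pivot -34/3 → sign −
step 3: pivot -6/17 → sign −
signature = (1, 3, 0)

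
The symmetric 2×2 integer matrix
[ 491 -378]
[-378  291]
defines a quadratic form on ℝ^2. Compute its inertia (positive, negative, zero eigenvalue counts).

Answer: (1, 1, 0)

Derivation:
step 0: pivot 491 → sign +
step 1: pivot -3/491 → sign −
signature = (1, 1, 0)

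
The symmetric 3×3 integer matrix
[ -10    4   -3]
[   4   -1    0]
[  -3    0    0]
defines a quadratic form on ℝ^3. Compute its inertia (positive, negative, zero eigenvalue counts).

step 0: pivot -10 → sign −
step 1: pivot 3/5 → sign +
step 2: pivot -3/2 → sign −
signature = (1, 2, 0)

Answer: (1, 2, 0)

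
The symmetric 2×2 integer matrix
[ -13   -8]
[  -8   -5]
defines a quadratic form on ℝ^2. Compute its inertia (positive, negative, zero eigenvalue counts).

Answer: (0, 2, 0)

Derivation:
step 0: pivot -13 → sign −
step 1: pivot -1/13 → sign −
signature = (0, 2, 0)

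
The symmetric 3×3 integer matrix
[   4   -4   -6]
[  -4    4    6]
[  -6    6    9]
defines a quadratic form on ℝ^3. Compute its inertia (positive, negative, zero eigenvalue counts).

Answer: (1, 0, 2)

Derivation:
step 0: pivot 4 → sign +
step 1: row/col 1 already zero → sign 0
step 2: row/col 2 already zero → sign 0
signature = (1, 0, 2)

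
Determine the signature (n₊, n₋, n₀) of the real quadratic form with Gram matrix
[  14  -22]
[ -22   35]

Answer: (2, 0, 0)

Derivation:
step 0: pivot 14 → sign +
step 1: pivot 3/7 → sign +
signature = (2, 0, 0)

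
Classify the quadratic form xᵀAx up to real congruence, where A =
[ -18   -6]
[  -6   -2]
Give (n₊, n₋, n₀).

Answer: (0, 1, 1)

Derivation:
step 0: pivot -18 → sign −
step 1: row/col 1 already zero → sign 0
signature = (0, 1, 1)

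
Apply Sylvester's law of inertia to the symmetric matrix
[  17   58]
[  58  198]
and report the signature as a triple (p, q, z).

Answer: (2, 0, 0)

Derivation:
step 0: pivot 17 → sign +
step 1: pivot 2/17 → sign +
signature = (2, 0, 0)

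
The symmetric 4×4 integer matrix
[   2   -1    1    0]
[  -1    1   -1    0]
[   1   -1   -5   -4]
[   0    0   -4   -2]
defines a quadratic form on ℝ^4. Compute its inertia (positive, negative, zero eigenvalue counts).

step 0: pivot 2 → sign +
step 1: pivot 1/2 → sign +
step 2: pivot -6 → sign −
step 3: pivot 2/3 → sign +
signature = (3, 1, 0)

Answer: (3, 1, 0)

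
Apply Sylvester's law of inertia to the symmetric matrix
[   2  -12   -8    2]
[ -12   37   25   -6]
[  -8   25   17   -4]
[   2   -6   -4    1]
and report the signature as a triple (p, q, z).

Answer: (2, 1, 1)

Derivation:
step 0: pivot 2 → sign +
step 1: pivot -35 → sign −
step 2: pivot 4/35 → sign +
step 3: row/col 3 already zero → sign 0
signature = (2, 1, 1)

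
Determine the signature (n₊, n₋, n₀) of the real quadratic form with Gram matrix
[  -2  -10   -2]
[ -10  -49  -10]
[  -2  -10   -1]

Answer: (2, 1, 0)

Derivation:
step 0: pivot -2 → sign −
step 1: pivot 1 → sign +
step 2: pivot 1 → sign +
signature = (2, 1, 0)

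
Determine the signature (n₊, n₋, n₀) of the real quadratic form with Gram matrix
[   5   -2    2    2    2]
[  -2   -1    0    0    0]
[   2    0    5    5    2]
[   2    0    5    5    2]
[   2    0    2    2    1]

Answer: (3, 1, 1)

Derivation:
step 0: pivot 5 → sign +
step 1: pivot -9/5 → sign −
step 2: pivot 41/9 → sign +
step 3: pivot 1/41 → sign +
step 4: row/col 4 already zero → sign 0
signature = (3, 1, 1)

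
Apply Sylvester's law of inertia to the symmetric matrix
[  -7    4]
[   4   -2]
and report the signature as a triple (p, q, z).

Answer: (1, 1, 0)

Derivation:
step 0: pivot -7 → sign −
step 1: pivot 2/7 → sign +
signature = (1, 1, 0)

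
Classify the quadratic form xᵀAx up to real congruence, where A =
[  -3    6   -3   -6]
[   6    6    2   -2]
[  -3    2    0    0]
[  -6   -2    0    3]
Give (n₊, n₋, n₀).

Answer: (3, 1, 0)

Derivation:
step 0: pivot -3 → sign −
step 1: pivot 18 → sign +
step 2: pivot 19/9 → sign +
step 3: pivot 3/19 → sign +
signature = (3, 1, 0)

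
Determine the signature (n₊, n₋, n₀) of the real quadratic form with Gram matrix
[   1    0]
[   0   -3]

Answer: (1, 1, 0)

Derivation:
step 0: pivot 1 → sign +
step 1: pivot -3 → sign −
signature = (1, 1, 0)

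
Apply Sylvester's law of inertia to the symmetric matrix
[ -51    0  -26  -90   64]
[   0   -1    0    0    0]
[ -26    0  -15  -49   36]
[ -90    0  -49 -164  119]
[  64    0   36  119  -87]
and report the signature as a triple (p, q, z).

Answer: (1, 4, 0)

Derivation:
step 0: pivot -51 → sign −
step 1: pivot -1 → sign −
step 2: pivot -89/51 → sign −
step 3: pivot 35/89 → sign +
step 4: pivot -6/35 → sign −
signature = (1, 4, 0)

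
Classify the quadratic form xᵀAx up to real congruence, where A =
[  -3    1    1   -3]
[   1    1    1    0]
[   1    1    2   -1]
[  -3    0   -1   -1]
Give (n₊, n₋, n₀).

step 0: pivot -3 → sign −
step 1: pivot 4/3 → sign +
step 2: pivot 1 → sign +
step 3: pivot 1/4 → sign +
signature = (3, 1, 0)

Answer: (3, 1, 0)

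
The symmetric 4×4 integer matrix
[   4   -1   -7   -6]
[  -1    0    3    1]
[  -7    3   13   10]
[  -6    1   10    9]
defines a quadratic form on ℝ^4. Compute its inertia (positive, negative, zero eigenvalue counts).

Answer: (2, 2, 0)

Derivation:
step 0: pivot 4 → sign +
step 1: pivot -1/4 → sign −
step 2: pivot 7 → sign +
step 3: pivot -2/7 → sign −
signature = (2, 2, 0)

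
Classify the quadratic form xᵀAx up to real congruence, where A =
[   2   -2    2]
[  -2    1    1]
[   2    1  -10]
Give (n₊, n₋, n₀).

Answer: (1, 2, 0)

Derivation:
step 0: pivot 2 → sign +
step 1: pivot -1 → sign −
step 2: pivot -3 → sign −
signature = (1, 2, 0)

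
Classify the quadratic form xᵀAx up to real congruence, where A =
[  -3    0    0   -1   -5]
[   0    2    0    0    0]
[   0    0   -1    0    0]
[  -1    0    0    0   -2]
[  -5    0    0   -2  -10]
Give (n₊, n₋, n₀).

step 0: pivot -3 → sign −
step 1: pivot 2 → sign +
step 2: pivot -1 → sign −
step 3: pivot 1/3 → sign +
step 4: pivot -2 → sign −
signature = (2, 3, 0)

Answer: (2, 3, 0)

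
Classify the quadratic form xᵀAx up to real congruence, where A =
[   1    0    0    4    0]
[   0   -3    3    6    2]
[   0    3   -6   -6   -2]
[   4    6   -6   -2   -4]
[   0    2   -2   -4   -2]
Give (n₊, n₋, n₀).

step 0: pivot 1 → sign +
step 1: pivot -3 → sign −
step 2: pivot -3 → sign −
step 3: pivot -6 → sign −
step 4: pivot -2/3 → sign −
signature = (1, 4, 0)

Answer: (1, 4, 0)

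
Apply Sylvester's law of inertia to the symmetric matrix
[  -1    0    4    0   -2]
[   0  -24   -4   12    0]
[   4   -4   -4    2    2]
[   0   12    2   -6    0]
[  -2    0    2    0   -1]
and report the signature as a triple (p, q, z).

Answer: (2, 2, 1)

Derivation:
step 0: pivot -1 → sign −
step 1: pivot -24 → sign −
step 2: pivot 38/3 → sign +
step 3: pivot 3/19 → sign +
step 4: row/col 4 already zero → sign 0
signature = (2, 2, 1)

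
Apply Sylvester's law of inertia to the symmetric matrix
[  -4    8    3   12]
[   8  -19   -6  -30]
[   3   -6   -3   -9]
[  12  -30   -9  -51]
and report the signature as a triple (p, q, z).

step 0: pivot -4 → sign −
step 1: pivot -3 → sign −
step 2: pivot -3/4 → sign −
step 3: pivot -3 → sign −
signature = (0, 4, 0)

Answer: (0, 4, 0)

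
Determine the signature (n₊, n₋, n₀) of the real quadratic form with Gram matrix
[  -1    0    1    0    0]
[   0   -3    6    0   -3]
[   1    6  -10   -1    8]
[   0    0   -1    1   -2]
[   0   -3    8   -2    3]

Answer: (3, 2, 0)

Derivation:
step 0: pivot -1 → sign −
step 1: pivot -3 → sign −
step 2: pivot 3 → sign +
step 3: pivot 2/3 → sign +
step 4: pivot 2 → sign +
signature = (3, 2, 0)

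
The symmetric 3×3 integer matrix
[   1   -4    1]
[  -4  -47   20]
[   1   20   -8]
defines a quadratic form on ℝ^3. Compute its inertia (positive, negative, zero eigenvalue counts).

step 0: pivot 1 → sign +
step 1: pivot -63 → sign −
step 2: pivot 1/7 → sign +
signature = (2, 1, 0)

Answer: (2, 1, 0)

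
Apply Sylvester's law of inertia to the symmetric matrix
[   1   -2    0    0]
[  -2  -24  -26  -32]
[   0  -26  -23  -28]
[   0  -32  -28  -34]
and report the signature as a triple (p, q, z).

Answer: (2, 1, 1)

Derivation:
step 0: pivot 1 → sign +
step 1: pivot -28 → sign −
step 2: pivot 8/7 → sign +
step 3: row/col 3 already zero → sign 0
signature = (2, 1, 1)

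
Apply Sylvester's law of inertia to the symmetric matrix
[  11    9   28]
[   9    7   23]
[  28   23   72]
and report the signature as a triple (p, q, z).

step 0: pivot 11 → sign +
step 1: pivot -4/11 → sign −
step 2: pivot 3/4 → sign +
signature = (2, 1, 0)

Answer: (2, 1, 0)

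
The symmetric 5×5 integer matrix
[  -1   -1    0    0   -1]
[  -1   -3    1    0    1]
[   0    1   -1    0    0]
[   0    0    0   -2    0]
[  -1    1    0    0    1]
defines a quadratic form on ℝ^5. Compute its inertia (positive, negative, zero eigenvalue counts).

Answer: (1, 4, 0)

Derivation:
step 0: pivot -1 → sign −
step 1: pivot -2 → sign −
step 2: pivot -1/2 → sign −
step 3: pivot -2 → sign −
step 4: pivot 6 → sign +
signature = (1, 4, 0)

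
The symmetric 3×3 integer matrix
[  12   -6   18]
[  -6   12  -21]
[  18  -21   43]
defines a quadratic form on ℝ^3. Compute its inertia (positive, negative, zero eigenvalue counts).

Answer: (2, 0, 1)

Derivation:
step 0: pivot 12 → sign +
step 1: pivot 9 → sign +
step 2: row/col 2 already zero → sign 0
signature = (2, 0, 1)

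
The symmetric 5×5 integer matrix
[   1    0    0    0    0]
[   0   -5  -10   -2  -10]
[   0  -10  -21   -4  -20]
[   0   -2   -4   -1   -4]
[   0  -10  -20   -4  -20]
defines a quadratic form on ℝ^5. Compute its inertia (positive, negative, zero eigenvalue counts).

Answer: (1, 3, 1)

Derivation:
step 0: pivot 1 → sign +
step 1: pivot -5 → sign −
step 2: pivot -1 → sign −
step 3: pivot -1/5 → sign −
step 4: row/col 4 already zero → sign 0
signature = (1, 3, 1)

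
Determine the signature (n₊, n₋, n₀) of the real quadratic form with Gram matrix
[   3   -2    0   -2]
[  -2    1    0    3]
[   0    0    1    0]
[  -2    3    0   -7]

step 0: pivot 3 → sign +
step 1: pivot -1/3 → sign −
step 2: pivot 1 → sign +
step 3: row/col 3 already zero → sign 0
signature = (2, 1, 1)

Answer: (2, 1, 1)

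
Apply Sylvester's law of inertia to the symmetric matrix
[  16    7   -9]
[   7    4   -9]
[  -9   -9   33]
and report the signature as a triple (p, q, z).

step 0: pivot 16 → sign +
step 1: pivot 15/16 → sign +
step 2: pivot 3/5 → sign +
signature = (3, 0, 0)

Answer: (3, 0, 0)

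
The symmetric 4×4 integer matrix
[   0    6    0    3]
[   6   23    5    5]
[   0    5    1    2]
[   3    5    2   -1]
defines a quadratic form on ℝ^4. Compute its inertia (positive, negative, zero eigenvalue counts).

Answer: (2, 2, 0)

Derivation:
step 0: pivot 23 → sign +
step 1: pivot -36/23 → sign −
step 2: pivot 1 → sign +
step 3: pivot -1/2 → sign −
signature = (2, 2, 0)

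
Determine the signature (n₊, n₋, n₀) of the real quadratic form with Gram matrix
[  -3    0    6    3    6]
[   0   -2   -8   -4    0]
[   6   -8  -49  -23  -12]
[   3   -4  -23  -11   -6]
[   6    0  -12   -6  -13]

Answer: (1, 4, 0)

Derivation:
step 0: pivot -3 → sign −
step 1: pivot -2 → sign −
step 2: pivot -5 → sign −
step 3: pivot 1/5 → sign +
step 4: pivot -1 → sign −
signature = (1, 4, 0)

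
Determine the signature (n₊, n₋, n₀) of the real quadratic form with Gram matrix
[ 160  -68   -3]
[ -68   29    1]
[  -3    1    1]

step 0: pivot 160 → sign +
step 1: pivot 1/10 → sign +
step 2: pivot 3/16 → sign +
signature = (3, 0, 0)

Answer: (3, 0, 0)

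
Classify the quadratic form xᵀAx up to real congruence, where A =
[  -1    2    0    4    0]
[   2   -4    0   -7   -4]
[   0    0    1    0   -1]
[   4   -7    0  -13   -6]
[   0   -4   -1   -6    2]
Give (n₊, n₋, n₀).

Answer: (3, 2, 0)

Derivation:
step 0: pivot -1 → sign −
step 1: pivot 1 → sign +
step 2: pivot 3 → sign +
step 3: pivot -1/3 → sign −
step 4: pivot 1 → sign +
signature = (3, 2, 0)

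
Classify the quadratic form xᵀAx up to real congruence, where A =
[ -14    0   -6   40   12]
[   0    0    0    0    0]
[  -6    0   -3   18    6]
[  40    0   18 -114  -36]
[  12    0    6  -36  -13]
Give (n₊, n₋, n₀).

step 0: pivot -14 → sign −
step 1: pivot -3/7 → sign −
step 2: pivot 2 → sign +
step 3: pivot -1 → sign −
step 4: row/col 4 already zero → sign 0
signature = (1, 3, 1)

Answer: (1, 3, 1)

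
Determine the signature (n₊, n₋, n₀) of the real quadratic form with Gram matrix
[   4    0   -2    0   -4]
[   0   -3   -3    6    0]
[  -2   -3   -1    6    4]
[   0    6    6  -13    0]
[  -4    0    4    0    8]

step 0: pivot 4 → sign +
step 1: pivot -3 → sign −
step 2: pivot 1 → sign +
step 3: pivot -1 → sign −
step 4: row/col 4 already zero → sign 0
signature = (2, 2, 1)

Answer: (2, 2, 1)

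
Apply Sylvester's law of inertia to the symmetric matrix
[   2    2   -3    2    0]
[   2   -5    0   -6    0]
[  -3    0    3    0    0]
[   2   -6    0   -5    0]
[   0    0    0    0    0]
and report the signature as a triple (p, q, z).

Answer: (2, 2, 1)

Derivation:
step 0: pivot 2 → sign +
step 1: pivot -7 → sign −
step 2: pivot -3/14 → sign −
step 3: pivot 3 → sign +
step 4: row/col 4 already zero → sign 0
signature = (2, 2, 1)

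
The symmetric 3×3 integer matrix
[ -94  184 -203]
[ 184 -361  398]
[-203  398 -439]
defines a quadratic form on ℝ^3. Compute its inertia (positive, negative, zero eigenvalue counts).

step 0: pivot -94 → sign −
step 1: pivot -39/47 → sign −
step 2: pivot -3/26 → sign −
signature = (0, 3, 0)

Answer: (0, 3, 0)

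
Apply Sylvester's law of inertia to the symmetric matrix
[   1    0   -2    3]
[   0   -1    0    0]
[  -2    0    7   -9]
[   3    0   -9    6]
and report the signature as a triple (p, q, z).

step 0: pivot 1 → sign +
step 1: pivot -1 → sign −
step 2: pivot 3 → sign +
step 3: pivot -6 → sign −
signature = (2, 2, 0)

Answer: (2, 2, 0)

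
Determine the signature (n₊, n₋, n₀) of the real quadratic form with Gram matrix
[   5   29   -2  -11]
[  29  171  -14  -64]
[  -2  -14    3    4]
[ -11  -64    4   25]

step 0: pivot 5 → sign +
step 1: pivot 14/5 → sign +
step 2: pivot 1/7 → sign +
step 3: pivot -3/2 → sign −
signature = (3, 1, 0)

Answer: (3, 1, 0)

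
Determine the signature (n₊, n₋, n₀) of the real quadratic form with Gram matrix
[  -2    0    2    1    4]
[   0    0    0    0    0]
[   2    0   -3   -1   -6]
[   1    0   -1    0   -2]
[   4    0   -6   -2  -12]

Answer: (1, 2, 2)

Derivation:
step 0: pivot -2 → sign −
step 1: pivot -1 → sign −
step 2: pivot 1/2 → sign +
step 3: row/col 3 already zero → sign 0
step 4: row/col 4 already zero → sign 0
signature = (1, 2, 2)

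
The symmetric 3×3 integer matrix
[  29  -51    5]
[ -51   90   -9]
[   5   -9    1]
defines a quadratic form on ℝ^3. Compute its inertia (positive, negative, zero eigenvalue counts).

step 0: pivot 29 → sign +
step 1: pivot 9/29 → sign +
step 2: row/col 2 already zero → sign 0
signature = (2, 0, 1)

Answer: (2, 0, 1)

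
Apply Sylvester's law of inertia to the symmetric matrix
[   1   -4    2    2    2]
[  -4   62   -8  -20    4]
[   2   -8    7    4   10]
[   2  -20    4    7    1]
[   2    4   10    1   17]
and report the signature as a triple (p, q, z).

step 0: pivot 1 → sign +
step 1: pivot 46 → sign +
step 2: pivot 3 → sign +
step 3: pivot -3/23 → sign −
step 4: pivot -2 → sign −
signature = (3, 2, 0)

Answer: (3, 2, 0)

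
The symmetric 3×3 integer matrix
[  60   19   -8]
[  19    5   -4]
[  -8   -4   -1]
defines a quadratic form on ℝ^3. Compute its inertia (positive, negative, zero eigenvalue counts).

Answer: (2, 1, 0)

Derivation:
step 0: pivot 60 → sign +
step 1: pivot -61/60 → sign −
step 2: pivot 3/61 → sign +
signature = (2, 1, 0)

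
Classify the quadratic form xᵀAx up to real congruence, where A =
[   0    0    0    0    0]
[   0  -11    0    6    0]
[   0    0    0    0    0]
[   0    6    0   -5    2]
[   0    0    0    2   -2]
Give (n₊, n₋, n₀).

step 0: pivot -11 → sign −
step 1: pivot -19/11 → sign −
step 2: pivot 6/19 → sign +
step 3: row/col 3 already zero → sign 0
step 4: row/col 4 already zero → sign 0
signature = (1, 2, 2)

Answer: (1, 2, 2)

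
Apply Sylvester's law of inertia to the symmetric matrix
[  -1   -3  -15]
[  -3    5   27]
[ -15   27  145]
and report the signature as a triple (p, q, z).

Answer: (1, 2, 0)

Derivation:
step 0: pivot -1 → sign −
step 1: pivot 14 → sign +
step 2: pivot -2/7 → sign −
signature = (1, 2, 0)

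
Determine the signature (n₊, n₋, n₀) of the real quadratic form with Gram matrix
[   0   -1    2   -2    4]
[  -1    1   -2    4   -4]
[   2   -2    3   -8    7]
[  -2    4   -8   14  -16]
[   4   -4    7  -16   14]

Answer: (2, 3, 0)

Derivation:
step 0: pivot 1 → sign +
step 1: pivot -1 → sign −
step 2: pivot -1 → sign −
step 3: pivot 2 → sign +
step 4: pivot -1 → sign −
signature = (2, 3, 0)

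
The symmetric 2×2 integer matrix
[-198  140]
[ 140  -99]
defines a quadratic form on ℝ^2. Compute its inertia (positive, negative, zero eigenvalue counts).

step 0: pivot -198 → sign −
step 1: pivot -1/99 → sign −
signature = (0, 2, 0)

Answer: (0, 2, 0)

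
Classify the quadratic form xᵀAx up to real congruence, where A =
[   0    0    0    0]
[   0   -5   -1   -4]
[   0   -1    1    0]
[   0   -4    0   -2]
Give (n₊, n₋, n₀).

Answer: (2, 1, 1)

Derivation:
step 0: pivot -5 → sign −
step 1: pivot 6/5 → sign +
step 2: pivot 2/3 → sign +
step 3: row/col 3 already zero → sign 0
signature = (2, 1, 1)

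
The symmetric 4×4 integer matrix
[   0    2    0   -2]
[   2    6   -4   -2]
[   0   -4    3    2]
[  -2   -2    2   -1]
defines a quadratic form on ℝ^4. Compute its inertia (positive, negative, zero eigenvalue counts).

step 0: pivot 6 → sign +
step 1: pivot -2/3 → sign −
step 2: pivot 3 → sign +
step 3: pivot -1/3 → sign −
signature = (2, 2, 0)

Answer: (2, 2, 0)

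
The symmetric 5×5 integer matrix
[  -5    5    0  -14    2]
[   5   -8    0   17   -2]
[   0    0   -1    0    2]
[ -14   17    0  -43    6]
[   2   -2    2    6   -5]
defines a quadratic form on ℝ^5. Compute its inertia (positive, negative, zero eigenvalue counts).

step 0: pivot -5 → sign −
step 1: pivot -3 → sign −
step 2: pivot -1 → sign −
step 3: pivot -4/5 → sign −
step 4: row/col 4 already zero → sign 0
signature = (0, 4, 1)

Answer: (0, 4, 1)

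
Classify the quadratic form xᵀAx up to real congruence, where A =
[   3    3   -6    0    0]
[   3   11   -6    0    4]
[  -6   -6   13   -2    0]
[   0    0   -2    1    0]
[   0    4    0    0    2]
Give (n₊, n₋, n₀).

Answer: (3, 1, 1)

Derivation:
step 0: pivot 3 → sign +
step 1: pivot 8 → sign +
step 2: pivot 1 → sign +
step 3: pivot -3 → sign −
step 4: row/col 4 already zero → sign 0
signature = (3, 1, 1)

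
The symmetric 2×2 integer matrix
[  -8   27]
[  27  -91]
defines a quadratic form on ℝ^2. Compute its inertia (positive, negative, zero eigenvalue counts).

Answer: (1, 1, 0)

Derivation:
step 0: pivot -8 → sign −
step 1: pivot 1/8 → sign +
signature = (1, 1, 0)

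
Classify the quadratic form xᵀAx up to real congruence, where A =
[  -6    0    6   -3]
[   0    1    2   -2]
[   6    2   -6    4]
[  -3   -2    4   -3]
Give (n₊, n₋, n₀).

step 0: pivot -6 → sign −
step 1: pivot 1 → sign +
step 2: pivot -4 → sign −
step 3: pivot 3/4 → sign +
signature = (2, 2, 0)

Answer: (2, 2, 0)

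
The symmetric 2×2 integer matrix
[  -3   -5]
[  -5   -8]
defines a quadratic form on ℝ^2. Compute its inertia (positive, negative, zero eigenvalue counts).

step 0: pivot -3 → sign −
step 1: pivot 1/3 → sign +
signature = (1, 1, 0)

Answer: (1, 1, 0)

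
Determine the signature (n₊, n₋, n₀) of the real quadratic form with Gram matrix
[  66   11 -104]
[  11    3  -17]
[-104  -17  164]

Answer: (3, 0, 0)

Derivation:
step 0: pivot 66 → sign +
step 1: pivot 7/6 → sign +
step 2: pivot 2/77 → sign +
signature = (3, 0, 0)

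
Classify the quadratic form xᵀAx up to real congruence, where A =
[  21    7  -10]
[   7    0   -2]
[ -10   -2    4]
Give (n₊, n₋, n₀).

step 0: pivot 21 → sign +
step 1: pivot -7/3 → sign −
step 2: row/col 2 already zero → sign 0
signature = (1, 1, 1)

Answer: (1, 1, 1)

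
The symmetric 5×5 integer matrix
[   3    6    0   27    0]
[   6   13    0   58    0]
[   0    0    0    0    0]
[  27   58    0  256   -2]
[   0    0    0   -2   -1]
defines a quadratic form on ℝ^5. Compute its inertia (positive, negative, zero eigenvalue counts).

Answer: (3, 1, 1)

Derivation:
step 0: pivot 3 → sign +
step 1: pivot 1 → sign +
step 2: pivot -3 → sign −
step 3: pivot 1/3 → sign +
step 4: row/col 4 already zero → sign 0
signature = (3, 1, 1)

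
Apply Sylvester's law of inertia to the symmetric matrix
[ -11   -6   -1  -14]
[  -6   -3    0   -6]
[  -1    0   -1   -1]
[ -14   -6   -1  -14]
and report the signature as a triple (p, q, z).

Answer: (1, 3, 0)

Derivation:
step 0: pivot -11 → sign −
step 1: pivot 3/11 → sign +
step 2: pivot -2 → sign −
step 3: pivot -3/2 → sign −
signature = (1, 3, 0)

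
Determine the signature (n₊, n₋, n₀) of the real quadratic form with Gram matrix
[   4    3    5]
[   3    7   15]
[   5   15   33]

step 0: pivot 4 → sign +
step 1: pivot 19/4 → sign +
step 2: pivot 2/19 → sign +
signature = (3, 0, 0)

Answer: (3, 0, 0)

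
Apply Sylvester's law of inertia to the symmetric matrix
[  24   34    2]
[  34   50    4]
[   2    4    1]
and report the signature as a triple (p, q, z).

step 0: pivot 24 → sign +
step 1: pivot 11/6 → sign +
step 2: pivot 1/11 → sign +
signature = (3, 0, 0)

Answer: (3, 0, 0)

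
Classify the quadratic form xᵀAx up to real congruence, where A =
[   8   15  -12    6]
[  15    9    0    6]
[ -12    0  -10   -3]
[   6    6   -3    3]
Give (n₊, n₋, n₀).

Answer: (1, 3, 0)

Derivation:
step 0: pivot 8 → sign +
step 1: pivot -153/8 → sign −
step 2: pivot -26/17 → sign −
step 3: pivot -1/26 → sign −
signature = (1, 3, 0)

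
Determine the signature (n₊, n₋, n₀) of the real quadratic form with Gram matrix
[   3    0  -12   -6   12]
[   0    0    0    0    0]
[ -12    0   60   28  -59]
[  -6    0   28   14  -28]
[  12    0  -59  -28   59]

step 0: pivot 3 → sign +
step 1: pivot 12 → sign +
step 2: pivot 2/3 → sign +
step 3: pivot 3/4 → sign +
step 4: row/col 4 already zero → sign 0
signature = (4, 0, 1)

Answer: (4, 0, 1)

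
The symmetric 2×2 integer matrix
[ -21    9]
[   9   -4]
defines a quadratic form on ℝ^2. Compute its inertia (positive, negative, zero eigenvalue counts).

Answer: (0, 2, 0)

Derivation:
step 0: pivot -21 → sign −
step 1: pivot -1/7 → sign −
signature = (0, 2, 0)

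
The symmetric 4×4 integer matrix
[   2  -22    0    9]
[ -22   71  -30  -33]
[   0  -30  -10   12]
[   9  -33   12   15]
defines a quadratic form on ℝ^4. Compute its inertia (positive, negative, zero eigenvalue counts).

Answer: (2, 2, 0)

Derivation:
step 0: pivot 2 → sign +
step 1: pivot -171 → sign −
step 2: pivot -90/19 → sign −
step 3: pivot 1/90 → sign +
signature = (2, 2, 0)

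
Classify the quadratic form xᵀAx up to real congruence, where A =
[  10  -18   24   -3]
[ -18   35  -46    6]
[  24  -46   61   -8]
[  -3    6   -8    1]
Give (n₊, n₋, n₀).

Answer: (3, 1, 0)

Derivation:
step 0: pivot 10 → sign +
step 1: pivot 13/5 → sign +
step 2: pivot 5/13 → sign +
step 3: pivot -1/10 → sign −
signature = (3, 1, 0)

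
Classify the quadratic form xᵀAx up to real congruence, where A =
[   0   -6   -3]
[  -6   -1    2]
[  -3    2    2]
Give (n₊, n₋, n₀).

Answer: (1, 2, 0)

Derivation:
step 0: pivot -1 → sign −
step 1: pivot 36 → sign +
step 2: pivot -1/4 → sign −
signature = (1, 2, 0)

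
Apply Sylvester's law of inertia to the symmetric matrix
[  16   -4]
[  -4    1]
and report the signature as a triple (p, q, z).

step 0: pivot 16 → sign +
step 1: row/col 1 already zero → sign 0
signature = (1, 0, 1)

Answer: (1, 0, 1)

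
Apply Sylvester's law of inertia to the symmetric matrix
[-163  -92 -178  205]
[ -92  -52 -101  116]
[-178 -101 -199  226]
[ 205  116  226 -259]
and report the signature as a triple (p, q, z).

Answer: (0, 3, 1)

Derivation:
step 0: pivot -163 → sign −
step 1: pivot -12/163 → sign −
step 2: pivot -3/4 → sign −
step 3: row/col 3 already zero → sign 0
signature = (0, 3, 1)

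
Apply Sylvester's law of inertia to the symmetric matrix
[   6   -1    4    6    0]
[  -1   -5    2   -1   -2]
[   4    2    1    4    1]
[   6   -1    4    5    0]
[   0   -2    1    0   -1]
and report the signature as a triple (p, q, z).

Answer: (1, 4, 0)

Derivation:
step 0: pivot 6 → sign +
step 1: pivot -31/6 → sign −
step 2: pivot -9/31 → sign −
step 3: pivot -1 → sign −
step 4: pivot -2/9 → sign −
signature = (1, 4, 0)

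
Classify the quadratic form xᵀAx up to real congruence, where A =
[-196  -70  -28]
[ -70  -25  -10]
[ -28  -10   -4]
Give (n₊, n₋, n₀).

step 0: pivot -196 → sign −
step 1: row/col 1 already zero → sign 0
step 2: row/col 2 already zero → sign 0
signature = (0, 1, 2)

Answer: (0, 1, 2)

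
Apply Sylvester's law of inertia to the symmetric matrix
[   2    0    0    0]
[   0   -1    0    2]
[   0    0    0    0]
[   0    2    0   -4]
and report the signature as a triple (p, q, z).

step 0: pivot 2 → sign +
step 1: pivot -1 → sign −
step 2: row/col 2 already zero → sign 0
step 3: row/col 3 already zero → sign 0
signature = (1, 1, 2)

Answer: (1, 1, 2)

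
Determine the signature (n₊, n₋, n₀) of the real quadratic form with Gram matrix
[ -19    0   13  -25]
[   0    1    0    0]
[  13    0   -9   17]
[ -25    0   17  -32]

Answer: (2, 2, 0)

Derivation:
step 0: pivot -19 → sign −
step 1: pivot 1 → sign +
step 2: pivot -2/19 → sign −
step 3: pivot 1 → sign +
signature = (2, 2, 0)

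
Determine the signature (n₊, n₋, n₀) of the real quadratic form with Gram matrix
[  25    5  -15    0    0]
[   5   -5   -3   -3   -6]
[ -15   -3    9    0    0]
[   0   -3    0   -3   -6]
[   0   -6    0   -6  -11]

Answer: (2, 2, 1)

Derivation:
step 0: pivot 25 → sign +
step 1: pivot -6 → sign −
step 2: pivot -3/2 → sign −
step 3: pivot 1 → sign +
step 4: row/col 4 already zero → sign 0
signature = (2, 2, 1)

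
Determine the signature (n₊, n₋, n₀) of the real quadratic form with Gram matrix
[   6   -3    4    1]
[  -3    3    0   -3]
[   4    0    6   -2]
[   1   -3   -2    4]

step 0: pivot 6 → sign +
step 1: pivot 3/2 → sign +
step 2: pivot 2/3 → sign +
step 3: pivot -1 → sign −
signature = (3, 1, 0)

Answer: (3, 1, 0)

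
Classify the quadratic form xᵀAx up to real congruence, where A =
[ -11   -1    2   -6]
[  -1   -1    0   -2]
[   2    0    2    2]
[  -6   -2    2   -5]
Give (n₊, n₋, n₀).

Answer: (1, 2, 1)

Derivation:
step 0: pivot -11 → sign −
step 1: pivot -10/11 → sign −
step 2: pivot 12/5 → sign +
step 3: row/col 3 already zero → sign 0
signature = (1, 2, 1)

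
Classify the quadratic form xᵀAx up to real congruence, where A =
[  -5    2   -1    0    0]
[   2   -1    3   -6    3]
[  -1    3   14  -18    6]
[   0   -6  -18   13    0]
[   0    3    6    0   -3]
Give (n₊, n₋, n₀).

step 0: pivot -5 → sign −
step 1: pivot -1/5 → sign −
step 2: pivot 48 → sign +
step 3: pivot 1 → sign +
step 4: pivot -3/16 → sign −
signature = (2, 3, 0)

Answer: (2, 3, 0)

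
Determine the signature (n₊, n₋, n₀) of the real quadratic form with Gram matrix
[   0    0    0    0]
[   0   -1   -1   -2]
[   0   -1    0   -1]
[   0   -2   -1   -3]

Answer: (1, 1, 2)

Derivation:
step 0: pivot -1 → sign −
step 1: pivot 1 → sign +
step 2: row/col 2 already zero → sign 0
step 3: row/col 3 already zero → sign 0
signature = (1, 1, 2)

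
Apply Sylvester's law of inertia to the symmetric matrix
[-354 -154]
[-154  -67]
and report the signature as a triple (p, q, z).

step 0: pivot -354 → sign −
step 1: pivot -1/177 → sign −
signature = (0, 2, 0)

Answer: (0, 2, 0)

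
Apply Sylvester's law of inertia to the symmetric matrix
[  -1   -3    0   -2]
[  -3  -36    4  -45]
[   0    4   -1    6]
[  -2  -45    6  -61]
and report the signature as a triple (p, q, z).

step 0: pivot -1 → sign −
step 1: pivot -27 → sign −
step 2: pivot -11/27 → sign −
step 3: pivot -6/11 → sign −
signature = (0, 4, 0)

Answer: (0, 4, 0)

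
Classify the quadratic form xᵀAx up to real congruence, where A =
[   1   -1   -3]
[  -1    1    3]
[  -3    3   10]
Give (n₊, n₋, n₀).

Answer: (2, 0, 1)

Derivation:
step 0: pivot 1 → sign +
step 1: pivot 1 → sign +
step 2: row/col 2 already zero → sign 0
signature = (2, 0, 1)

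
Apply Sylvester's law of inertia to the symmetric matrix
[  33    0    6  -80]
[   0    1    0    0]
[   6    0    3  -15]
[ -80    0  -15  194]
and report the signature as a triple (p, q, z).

step 0: pivot 33 → sign +
step 1: pivot 1 → sign +
step 2: pivot 21/11 → sign +
step 3: pivot -1/21 → sign −
signature = (3, 1, 0)

Answer: (3, 1, 0)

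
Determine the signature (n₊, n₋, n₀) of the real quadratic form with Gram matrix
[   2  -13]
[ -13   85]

Answer: (2, 0, 0)

Derivation:
step 0: pivot 2 → sign +
step 1: pivot 1/2 → sign +
signature = (2, 0, 0)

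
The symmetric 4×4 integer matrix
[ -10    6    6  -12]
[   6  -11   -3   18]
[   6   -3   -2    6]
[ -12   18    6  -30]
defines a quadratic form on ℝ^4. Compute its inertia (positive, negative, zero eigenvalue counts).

Answer: (2, 2, 0)

Derivation:
step 0: pivot -10 → sign −
step 1: pivot -37/5 → sign −
step 2: pivot 61/37 → sign +
step 3: pivot 6/61 → sign +
signature = (2, 2, 0)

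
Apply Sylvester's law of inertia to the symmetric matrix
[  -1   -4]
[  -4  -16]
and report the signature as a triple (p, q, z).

step 0: pivot -1 → sign −
step 1: row/col 1 already zero → sign 0
signature = (0, 1, 1)

Answer: (0, 1, 1)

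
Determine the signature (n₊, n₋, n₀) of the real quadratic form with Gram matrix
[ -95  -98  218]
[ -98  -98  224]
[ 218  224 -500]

step 0: pivot -95 → sign −
step 1: pivot 294/95 → sign +
step 2: row/col 2 already zero → sign 0
signature = (1, 1, 1)

Answer: (1, 1, 1)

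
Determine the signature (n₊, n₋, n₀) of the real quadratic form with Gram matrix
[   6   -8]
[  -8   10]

Answer: (1, 1, 0)

Derivation:
step 0: pivot 6 → sign +
step 1: pivot -2/3 → sign −
signature = (1, 1, 0)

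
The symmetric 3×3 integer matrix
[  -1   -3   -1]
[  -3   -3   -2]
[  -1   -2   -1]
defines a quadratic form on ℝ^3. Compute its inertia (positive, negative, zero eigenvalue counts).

Answer: (1, 2, 0)

Derivation:
step 0: pivot -1 → sign −
step 1: pivot 6 → sign +
step 2: pivot -1/6 → sign −
signature = (1, 2, 0)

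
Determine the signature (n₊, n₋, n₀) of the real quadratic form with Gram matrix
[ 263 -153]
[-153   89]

step 0: pivot 263 → sign +
step 1: pivot -2/263 → sign −
signature = (1, 1, 0)

Answer: (1, 1, 0)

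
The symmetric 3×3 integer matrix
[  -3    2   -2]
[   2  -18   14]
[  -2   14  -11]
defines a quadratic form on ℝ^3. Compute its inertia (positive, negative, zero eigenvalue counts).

Answer: (0, 3, 0)

Derivation:
step 0: pivot -3 → sign −
step 1: pivot -50/3 → sign −
step 2: pivot -1/25 → sign −
signature = (0, 3, 0)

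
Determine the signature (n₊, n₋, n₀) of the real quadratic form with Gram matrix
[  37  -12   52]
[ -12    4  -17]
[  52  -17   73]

Answer: (2, 1, 0)

Derivation:
step 0: pivot 37 → sign +
step 1: pivot 4/37 → sign +
step 2: pivot -1/4 → sign −
signature = (2, 1, 0)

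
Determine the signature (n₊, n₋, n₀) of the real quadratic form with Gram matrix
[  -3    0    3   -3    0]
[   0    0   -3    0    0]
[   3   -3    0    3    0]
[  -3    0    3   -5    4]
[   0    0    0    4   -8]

step 0: pivot -3 → sign −
step 1: pivot 3 → sign +
step 2: pivot -3 → sign −
step 3: pivot -2 → sign −
step 4: row/col 4 already zero → sign 0
signature = (1, 3, 1)

Answer: (1, 3, 1)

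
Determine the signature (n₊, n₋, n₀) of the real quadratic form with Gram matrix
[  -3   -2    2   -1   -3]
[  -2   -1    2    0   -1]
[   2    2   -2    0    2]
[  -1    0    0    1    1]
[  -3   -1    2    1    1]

Answer: (3, 2, 0)

Derivation:
step 0: pivot -3 → sign −
step 1: pivot 1/3 → sign +
step 2: pivot -2 → sign −
step 3: pivot 2 → sign +
step 4: pivot 1 → sign +
signature = (3, 2, 0)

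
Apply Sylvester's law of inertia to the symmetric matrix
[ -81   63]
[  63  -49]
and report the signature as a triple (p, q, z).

Answer: (0, 1, 1)

Derivation:
step 0: pivot -81 → sign −
step 1: row/col 1 already zero → sign 0
signature = (0, 1, 1)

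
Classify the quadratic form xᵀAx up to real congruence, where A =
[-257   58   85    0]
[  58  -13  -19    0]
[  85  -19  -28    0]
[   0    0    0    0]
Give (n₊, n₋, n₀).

Answer: (1, 2, 1)

Derivation:
step 0: pivot -257 → sign −
step 1: pivot 23/257 → sign +
step 2: pivot -6/23 → sign −
step 3: row/col 3 already zero → sign 0
signature = (1, 2, 1)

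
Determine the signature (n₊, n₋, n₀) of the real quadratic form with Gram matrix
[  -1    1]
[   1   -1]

Answer: (0, 1, 1)

Derivation:
step 0: pivot -1 → sign −
step 1: row/col 1 already zero → sign 0
signature = (0, 1, 1)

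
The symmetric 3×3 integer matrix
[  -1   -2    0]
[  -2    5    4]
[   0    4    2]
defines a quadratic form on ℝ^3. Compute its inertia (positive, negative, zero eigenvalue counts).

step 0: pivot -1 → sign −
step 1: pivot 9 → sign +
step 2: pivot 2/9 → sign +
signature = (2, 1, 0)

Answer: (2, 1, 0)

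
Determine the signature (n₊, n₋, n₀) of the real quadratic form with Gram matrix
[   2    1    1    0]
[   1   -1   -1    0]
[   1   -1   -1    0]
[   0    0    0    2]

step 0: pivot 2 → sign +
step 1: pivot -3/2 → sign −
step 2: pivot 2 → sign +
step 3: row/col 3 already zero → sign 0
signature = (2, 1, 1)

Answer: (2, 1, 1)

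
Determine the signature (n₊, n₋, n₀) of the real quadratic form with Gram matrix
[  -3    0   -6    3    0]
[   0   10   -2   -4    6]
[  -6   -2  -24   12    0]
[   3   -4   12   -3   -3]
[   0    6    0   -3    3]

Answer: (2, 3, 0)

Derivation:
step 0: pivot -3 → sign −
step 1: pivot 10 → sign +
step 2: pivot -62/5 → sign −
step 3: pivot 18/31 → sign +
step 4: pivot -1/2 → sign −
signature = (2, 3, 0)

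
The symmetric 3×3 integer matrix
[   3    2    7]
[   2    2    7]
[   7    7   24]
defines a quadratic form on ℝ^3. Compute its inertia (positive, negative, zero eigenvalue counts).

Answer: (2, 1, 0)

Derivation:
step 0: pivot 3 → sign +
step 1: pivot 2/3 → sign +
step 2: pivot -1/2 → sign −
signature = (2, 1, 0)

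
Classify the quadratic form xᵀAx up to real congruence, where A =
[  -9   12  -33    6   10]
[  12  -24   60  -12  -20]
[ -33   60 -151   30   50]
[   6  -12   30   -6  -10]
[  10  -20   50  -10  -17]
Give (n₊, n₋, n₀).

Answer: (1, 3, 1)

Derivation:
step 0: pivot -9 → sign −
step 1: pivot -8 → sign −
step 2: pivot 2 → sign +
step 3: pivot -1/3 → sign −
step 4: row/col 4 already zero → sign 0
signature = (1, 3, 1)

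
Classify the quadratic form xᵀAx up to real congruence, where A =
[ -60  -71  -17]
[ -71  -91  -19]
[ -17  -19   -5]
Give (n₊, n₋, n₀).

step 0: pivot -60 → sign −
step 1: pivot -419/60 → sign −
step 2: pivot -2/419 → sign −
signature = (0, 3, 0)

Answer: (0, 3, 0)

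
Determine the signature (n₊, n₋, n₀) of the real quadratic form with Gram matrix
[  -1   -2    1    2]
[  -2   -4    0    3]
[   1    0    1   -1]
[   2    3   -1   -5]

step 0: pivot -1 → sign −
step 1: pivot 2 → sign +
step 2: pivot -2 → sign −
step 3: pivot -3/2 → sign −
signature = (1, 3, 0)

Answer: (1, 3, 0)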